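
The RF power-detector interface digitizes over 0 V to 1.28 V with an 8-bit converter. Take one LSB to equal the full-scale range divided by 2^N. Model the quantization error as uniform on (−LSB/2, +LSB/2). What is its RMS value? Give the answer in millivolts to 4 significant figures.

Span = 1.28 V.
Step size = 1.28/256 V = 5.00000 mV.
V_rms = LSB/√12 = 5.00000 mV / √12 = 1.443 mV.

1.443 mV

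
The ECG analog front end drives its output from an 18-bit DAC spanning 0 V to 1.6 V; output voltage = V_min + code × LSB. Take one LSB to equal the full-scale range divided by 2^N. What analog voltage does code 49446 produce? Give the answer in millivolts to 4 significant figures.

301.8 mV

Full-scale range = 1.6 V. LSB = 1.6 V / 2^18.
V_out = 0 + 49446 × (1.6/262144) V
      = 0 + 0.301794 = 0.301794 V.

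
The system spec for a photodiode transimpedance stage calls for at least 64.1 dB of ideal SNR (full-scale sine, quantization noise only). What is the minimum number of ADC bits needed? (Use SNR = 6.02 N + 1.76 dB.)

11 bits

6.02 N + 1.76 ≥ 64.1 gives N ≥ 10.355, so the minimum integer is 11.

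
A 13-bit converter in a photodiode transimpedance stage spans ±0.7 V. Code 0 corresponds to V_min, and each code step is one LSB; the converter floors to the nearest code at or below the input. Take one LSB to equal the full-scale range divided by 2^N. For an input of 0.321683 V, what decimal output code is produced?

Full-scale range = 0.7 V − (-0.7 V) = 1.4 V. LSB = 1.4 V / 2^13 ≈ 170.9 µV.
V_in − V_min = 0.321683 − (-0.7) = 1.021683 V.
Divide by LSB: 1.021683 × 8192/1.4 = 5978.3051.
Truncating gives code 5978.

5978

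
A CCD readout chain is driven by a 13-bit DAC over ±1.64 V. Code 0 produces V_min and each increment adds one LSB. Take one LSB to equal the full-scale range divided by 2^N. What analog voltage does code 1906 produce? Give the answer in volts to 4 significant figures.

-0.8769 V

Range = 1.64 − (-1.64) = 3.28 V. LSB = 3.28 V / 2^13.
V_out = -1.64 + 1906 × (3.28/8192) V
      = -1.64 + 0.763145 = -0.876855 V.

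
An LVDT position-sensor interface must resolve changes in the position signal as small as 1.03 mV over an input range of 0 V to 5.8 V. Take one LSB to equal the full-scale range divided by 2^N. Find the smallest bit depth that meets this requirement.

Range is 5.8 V.
Required number of levels: 5.8/1.03 mV = 5631.1; smallest N with 2^N ≥ that is 13.

13 bits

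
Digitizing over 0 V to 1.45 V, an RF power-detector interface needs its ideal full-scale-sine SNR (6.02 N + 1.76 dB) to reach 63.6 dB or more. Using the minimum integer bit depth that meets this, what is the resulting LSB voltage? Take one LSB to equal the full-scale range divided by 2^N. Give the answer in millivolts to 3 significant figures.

0.708 mV

Span = 1.45 V.
Solving 6.02 N ≥ 63.6 − 1.76: N ≥ 10.272. Round up → N = 11.
LSB = 1.45 V ÷ 2^11 = 1.45/2048 V = 0.708 mV.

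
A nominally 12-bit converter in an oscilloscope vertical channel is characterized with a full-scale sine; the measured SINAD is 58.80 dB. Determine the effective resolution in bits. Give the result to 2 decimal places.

9.48 bits

(58.80 − 1.76) / 6.02 = 57.04/6.02 = 9.4751 effective bits.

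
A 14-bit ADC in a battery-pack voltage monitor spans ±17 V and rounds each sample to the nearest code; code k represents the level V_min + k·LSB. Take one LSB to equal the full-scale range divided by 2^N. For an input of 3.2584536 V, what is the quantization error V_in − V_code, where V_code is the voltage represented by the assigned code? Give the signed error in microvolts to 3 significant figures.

+397 µV

The full-scale span is 17 − (-17) = 34 V. LSB = 34 V / 2^14 ≈ 2.075 mV.
Position in LSBs: (3.2584536 − (-17)) × 16384/34 = 9762.1913; rounding gives k = 9762.
V_code = -17 + (9762/16384) × 34 = 3.2580566406 V.
V_in − V_code = 3.2584536 − (3.2580566406) = +397 µV.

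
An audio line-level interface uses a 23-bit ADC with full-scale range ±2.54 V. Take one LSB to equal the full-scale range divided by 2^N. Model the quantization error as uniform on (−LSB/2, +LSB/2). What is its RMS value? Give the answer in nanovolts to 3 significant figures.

175 nV

Range = 2.54 − (-2.54) = 5.08 V.
Step size = 5.08/8388608 V = 0.60558 µV.
RMS of a uniform error over width LSB is LSB/√12 = 175 nV.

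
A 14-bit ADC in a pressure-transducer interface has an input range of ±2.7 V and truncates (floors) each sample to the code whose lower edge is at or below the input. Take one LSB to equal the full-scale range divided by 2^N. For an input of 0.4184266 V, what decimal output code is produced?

9461

Range = 2.7 − (-2.7) = 5.4 V. LSB = 5.4 V / 2^14 ≈ 329.6 µV.
(V_in − V_min) × 2^14/range = (0.4184266 − (-2.7)) × 16384/5.4 = 9461.537.
Floor → code = 9461.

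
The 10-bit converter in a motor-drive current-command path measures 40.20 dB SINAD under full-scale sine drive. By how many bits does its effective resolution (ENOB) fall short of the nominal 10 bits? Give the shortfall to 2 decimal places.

3.61 bits

N_eff = (40.20 − 1.76)/6.02 = 6.3854 bits.
10 − 6.3854 = 3.61 bits below nominal.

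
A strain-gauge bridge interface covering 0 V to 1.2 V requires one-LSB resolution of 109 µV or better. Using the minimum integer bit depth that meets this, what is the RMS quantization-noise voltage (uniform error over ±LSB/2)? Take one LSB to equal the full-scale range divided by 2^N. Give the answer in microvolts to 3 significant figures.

Range is 1.2 V.
Required number of levels: 1.2/109 µV = 11009; smallest N with 2^N ≥ that is 14.
LSB = 1.2 V / 2^14 = 73.242 µV.
σ_q = LSB/√12 = 73.242 µV/3.4641 = 21.1 µV.

21.1 µV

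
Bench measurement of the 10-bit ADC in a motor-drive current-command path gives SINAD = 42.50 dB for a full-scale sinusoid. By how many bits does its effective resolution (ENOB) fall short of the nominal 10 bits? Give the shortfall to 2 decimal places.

3.23 bits

N_eff = (42.50 − 1.76)/6.02 = 6.7674 bits.
Shortfall = 10 − 6.7674 = 3.2326 bits.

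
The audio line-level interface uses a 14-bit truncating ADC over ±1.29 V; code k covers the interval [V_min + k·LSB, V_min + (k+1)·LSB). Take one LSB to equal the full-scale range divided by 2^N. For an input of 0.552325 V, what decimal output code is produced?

11699

The full-scale span is 1.29 − (-1.29) = 2.58 V. LSB = 2.58 V / 2^14 ≈ 157.5 µV.
code = ⌊(V_in − V_min)/LSB⌋ = ⌊(V_in − V_min) × 2^14 / range⌋
     = ⌊(0.552325 − (-1.29)) × 16384 / 2.58⌋ = ⌊1.842325 × 16384/2.58⌋
     = ⌊11699.478⌋ = 11699.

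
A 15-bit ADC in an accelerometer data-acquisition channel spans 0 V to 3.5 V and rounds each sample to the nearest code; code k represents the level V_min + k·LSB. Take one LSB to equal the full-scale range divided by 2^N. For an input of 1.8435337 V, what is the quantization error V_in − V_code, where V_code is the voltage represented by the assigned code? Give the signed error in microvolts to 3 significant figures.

Full-scale range = 3.5 V. LSB = 3.5 V / 2^15 ≈ 106.8 µV.
(1.8435337 − (0)) / LSB = 1.8435337 × 32768/3.5 = 17259.6892. Nearest integer: k = 17260.
Reconstructed level: 0 + 17260 × 3.5/32768 V = 1.8435668945 V.
e = 1.8435337 − (1.8435668945) = −33.2 µV.

−33.2 µV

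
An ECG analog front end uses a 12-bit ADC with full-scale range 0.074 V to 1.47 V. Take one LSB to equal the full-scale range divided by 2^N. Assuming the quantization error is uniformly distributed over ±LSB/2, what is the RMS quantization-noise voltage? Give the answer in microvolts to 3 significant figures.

Span: 1.47 V − (0.074 V) = 1.396 V.
Step size = 1.396/4096 V = 340.82 µV.
RMS of a uniform error over width LSB is LSB/√12 = 98.4 µV.

98.4 µV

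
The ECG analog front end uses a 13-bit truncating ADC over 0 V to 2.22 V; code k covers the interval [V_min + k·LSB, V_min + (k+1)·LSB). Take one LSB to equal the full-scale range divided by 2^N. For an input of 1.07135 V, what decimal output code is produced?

3953

V_FS = 2.22 V. LSB = 2.22 V / 2^13 ≈ 271.0 µV.
code = ⌊(V_in − V_min)/LSB⌋ = ⌊(V_in − V_min) × 2^13 / range⌋
     = ⌊(1.07135 − (0)) × 8192 / 2.22⌋ = ⌊1.07135 × 8192/2.22⌋
     = ⌊3953.378⌋ = 3953.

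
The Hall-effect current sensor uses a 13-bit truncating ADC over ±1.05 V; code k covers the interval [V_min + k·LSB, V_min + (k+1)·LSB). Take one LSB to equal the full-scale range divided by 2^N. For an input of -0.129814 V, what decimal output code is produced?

Range = 1.05 − (-1.05) = 2.1 V. LSB = 2.1 V / 2^13 ≈ 256.3 µV.
(V_in − V_min) × 2^13/range = (-0.129814 − (-1.05)) × 8192/2.1 = 3589.602.
Floor → code = 3589.

3589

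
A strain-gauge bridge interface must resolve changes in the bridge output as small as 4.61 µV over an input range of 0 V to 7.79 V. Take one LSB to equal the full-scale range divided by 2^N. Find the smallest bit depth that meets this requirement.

21 bits

Full-scale range = 7.79 V.
Levels needed ≥ 7.79/4.61 µV = 1.690e6. 2^21 = 2097152 suffices, so N_min = 21.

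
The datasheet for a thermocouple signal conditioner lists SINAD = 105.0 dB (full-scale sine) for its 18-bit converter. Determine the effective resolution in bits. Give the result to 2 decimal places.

17.15 bits

Inverting SNR = 6.02 N + 1.76: N_eff = (105.0 − 1.76)/6.02 = 17.1495.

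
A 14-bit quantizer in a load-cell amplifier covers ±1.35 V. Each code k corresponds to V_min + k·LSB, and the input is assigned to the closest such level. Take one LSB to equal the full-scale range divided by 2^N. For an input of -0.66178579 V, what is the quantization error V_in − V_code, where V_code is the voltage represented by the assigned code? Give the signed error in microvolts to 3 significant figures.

The full-scale span is 1.35 − (-1.35) = 2.7 V. LSB = 2.7 V / 2^14 ≈ 164.8 µV.
(-0.66178579 − (-1.35)) / LSB = 0.68821421 × 16384/2.7 = 4176.1858. Nearest integer: k = 4176.
Reconstructed level: -1.35 + 4176 × 2.7/16384 V = -0.66181640625 V.
Error = V_in − V_code = -0.66178579 − (-0.66181640625) = +30.6 µV.

+30.6 µV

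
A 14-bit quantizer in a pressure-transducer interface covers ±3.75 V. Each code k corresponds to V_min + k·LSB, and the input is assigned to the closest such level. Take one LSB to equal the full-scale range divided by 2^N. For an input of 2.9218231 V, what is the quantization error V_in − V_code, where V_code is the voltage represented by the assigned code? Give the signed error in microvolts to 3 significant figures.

−82.4 µV

Span: 3.75 V − (-3.75 V) = 7.5 V. LSB = 7.5 V / 2^14 ≈ 457.8 µV.
(2.9218231 − (-3.75)) / LSB = 6.6718231 × 16384/7.5 = 14574.8200. Nearest integer: k = 14575.
V_code = V_min + k × range/2^14 = -3.75 + 14575 × 7.5/16384 = 2.9219055176 V.
e = 2.9218231 − (2.9219055176) = −82.4 µV.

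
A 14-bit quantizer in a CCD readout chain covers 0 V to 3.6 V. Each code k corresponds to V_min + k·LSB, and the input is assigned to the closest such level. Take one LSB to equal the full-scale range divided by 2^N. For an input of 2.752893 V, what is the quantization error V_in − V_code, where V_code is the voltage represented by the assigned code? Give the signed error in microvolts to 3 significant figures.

Full-scale range = 3.6 V. LSB = 3.6 V / 2^14 ≈ 219.7 µV.
(V_in − V_min)/LSB = (2.752893 − (0)) × 16384/3.6 = 12528.7219 → nearest code k = 12529.
Reconstructed level: 0 + 12529 × 3.6/16384 V = 2.7529541016 V.
Error = V_in − V_code = 2.752893 − (2.7529541016) = −61.1 µV.

−61.1 µV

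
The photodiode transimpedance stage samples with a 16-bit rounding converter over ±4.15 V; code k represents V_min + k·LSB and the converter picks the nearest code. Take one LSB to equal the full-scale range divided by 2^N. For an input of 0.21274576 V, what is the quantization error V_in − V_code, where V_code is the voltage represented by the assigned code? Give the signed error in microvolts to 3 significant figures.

−22.8 µV

Span: 4.15 V − (-4.15 V) = 8.3 V. LSB = 8.3 V / 2^16 ≈ 126.6 µV.
(0.21274576 − (-4.15)) / LSB = 4.36274576 × 65536/8.3 = 34447.8200. Nearest integer: k = 34448.
V_code = -4.15 + (34448/65536) × 8.3 = 0.21276855469 V.
V_in − V_code = 0.21274576 − (0.21276855469) = −22.8 µV.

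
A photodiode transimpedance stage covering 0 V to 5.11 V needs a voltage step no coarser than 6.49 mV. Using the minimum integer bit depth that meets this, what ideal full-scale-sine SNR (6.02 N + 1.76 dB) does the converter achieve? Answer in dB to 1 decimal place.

62.0 dB

Span = 5.11 V.
Need 2^N ≥ 5.11 V / 6.49 mV = 787.4 → N_min = 10.
SNR = 6.02 × 10 + 1.76 = 61.96 dB.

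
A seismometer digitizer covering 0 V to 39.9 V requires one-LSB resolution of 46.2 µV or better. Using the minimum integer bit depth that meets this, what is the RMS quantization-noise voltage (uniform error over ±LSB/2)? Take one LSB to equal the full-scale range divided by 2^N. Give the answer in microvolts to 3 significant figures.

Range is 39.9 V.
Required number of levels: 39.9/46.2 µV = 863640; smallest N with 2^N ≥ that is 20.
Step size = 39.9/1048576 V = 38.052 µV.
V_rms = LSB/√12 = 11.0 µV.

11.0 µV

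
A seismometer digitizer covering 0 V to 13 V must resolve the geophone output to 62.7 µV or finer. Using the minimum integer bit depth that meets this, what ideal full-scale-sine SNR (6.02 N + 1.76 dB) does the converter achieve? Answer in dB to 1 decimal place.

Full-scale range = 13 V.
Need 2^N ≥ 13 V / 62.7 µV = 207300 → N_min = 18.
6.02(18) + 1.76 = 110.12 dB.

110.1 dB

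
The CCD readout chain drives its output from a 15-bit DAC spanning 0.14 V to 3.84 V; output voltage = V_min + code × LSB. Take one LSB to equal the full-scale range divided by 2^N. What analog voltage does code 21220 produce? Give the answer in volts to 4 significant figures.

2.536 V

The full-scale span is 3.84 − (0.14) = 3.7 V. LSB = 3.7 V / 2^15.
V_out = 0.14 + 21220 × (3.7/32768) V
      = 0.14 V + 2.39606 V = 2.53606 V.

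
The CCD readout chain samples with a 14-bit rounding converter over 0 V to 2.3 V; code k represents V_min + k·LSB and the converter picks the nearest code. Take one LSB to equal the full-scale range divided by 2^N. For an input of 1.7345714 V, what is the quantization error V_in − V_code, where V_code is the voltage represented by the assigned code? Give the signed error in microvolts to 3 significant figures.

Full-scale range = 2.3 V. LSB = 2.3 V / 2^14 ≈ 140.4 µV.
(1.7345714 − (0)) / LSB = 1.7345714 × 16384/2.3 = 12356.1817. Nearest integer: k = 12356.
V_code = 0 + (12356/16384) × 2.3 = 1.7345458984 V.
Error = V_in − V_code = 1.7345714 − (1.7345458984) = +25.5 µV.

+25.5 µV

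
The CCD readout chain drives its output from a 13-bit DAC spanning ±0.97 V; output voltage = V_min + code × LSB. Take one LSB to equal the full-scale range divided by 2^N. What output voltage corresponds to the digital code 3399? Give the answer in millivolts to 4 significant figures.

-165.1 mV

Span: 0.97 V − (-0.97 V) = 1.94 V. LSB = 1.94 V / 2^13.
Output = V_min + (3399/8192) × range = -0.97 + 0.414917 × 1.94 V
      = -0.97 + 0.804939 = -0.165061 V.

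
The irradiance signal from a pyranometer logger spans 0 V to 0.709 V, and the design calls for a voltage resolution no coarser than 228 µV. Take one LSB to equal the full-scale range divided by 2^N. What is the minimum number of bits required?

Span = 0.709 V.
Levels needed ≥ 0.709/228 µV = 3110. 2^12 = 4096 suffices, so N_min = 12.

12 bits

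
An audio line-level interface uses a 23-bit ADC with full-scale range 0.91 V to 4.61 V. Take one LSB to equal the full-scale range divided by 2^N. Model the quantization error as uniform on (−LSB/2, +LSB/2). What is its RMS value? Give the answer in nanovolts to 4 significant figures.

127.3 nV

Full-scale range = 4.61 V − (0.91 V) = 3.7 V.
LSB = 3.7 V ÷ 2^23 = 3.7/8388608 V = 441.074 nV.
For a uniform distribution on [−LSB/2, +LSB/2], V_rms = LSB/√12 = 441.074 nV/3.4641 = 127.3 nV.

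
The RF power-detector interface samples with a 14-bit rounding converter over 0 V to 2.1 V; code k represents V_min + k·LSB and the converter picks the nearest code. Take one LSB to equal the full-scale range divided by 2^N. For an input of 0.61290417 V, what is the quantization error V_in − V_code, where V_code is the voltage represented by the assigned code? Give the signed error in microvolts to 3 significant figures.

Full-scale range = 2.1 V. LSB = 2.1 V / 2^14 ≈ 128.2 µV.
(V_in − V_min)/LSB = (0.61290417 − (0)) × 16384/2.1 = 4781.8200 → nearest code k = 4782.
V_code = 0 + (4782/16384) × 2.1 = 0.61292724609 V.
e = 0.61290417 − (0.61292724609) = −23.1 µV.

−23.1 µV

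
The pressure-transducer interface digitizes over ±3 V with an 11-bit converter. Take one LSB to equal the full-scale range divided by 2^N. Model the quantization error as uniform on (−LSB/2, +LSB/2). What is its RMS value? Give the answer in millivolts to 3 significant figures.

Range = 3 − (-3) = 6 V.
LSB = 6 V ÷ 2^11 = 6/2048 V = 2.9297 mV.
RMS of a uniform error over width LSB is LSB/√12 = 0.846 mV.

0.846 mV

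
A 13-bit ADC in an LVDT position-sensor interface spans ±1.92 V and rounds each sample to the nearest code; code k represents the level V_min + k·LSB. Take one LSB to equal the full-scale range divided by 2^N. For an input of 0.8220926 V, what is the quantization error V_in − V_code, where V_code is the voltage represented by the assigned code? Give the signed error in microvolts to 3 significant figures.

−94.9 µV

Full-scale range = 1.92 V − (-1.92 V) = 3.84 V. LSB = 3.84 V / 2^13 ≈ 468.8 µV.
Position in LSBs: (0.8220926 − (-1.92)) × 8192/3.84 = 5849.7975; rounding gives k = 5850.
V_code = V_min + k × range/2^13 = -1.92 + 5850 × 3.84/8192 = 0.8221875000 V.
V_in − V_code = 0.8220926 − (0.8221875000) = −94.9 µV.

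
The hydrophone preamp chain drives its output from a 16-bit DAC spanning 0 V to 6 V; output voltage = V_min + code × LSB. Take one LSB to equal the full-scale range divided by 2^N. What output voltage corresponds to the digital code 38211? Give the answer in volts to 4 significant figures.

3.498 V

Range is 6 V. LSB = 6 V / 2^16.
Output = V_min + (38211/65536) × range = 0 + 0.583054 × 6 V
      = 0 + 3.49832 = 3.49832 V.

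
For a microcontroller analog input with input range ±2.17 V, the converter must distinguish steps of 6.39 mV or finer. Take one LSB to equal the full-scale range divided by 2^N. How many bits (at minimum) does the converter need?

10 bits

Full-scale range = 2.17 V − (-2.17 V) = 4.34 V.
4.34 V / 6.39 mV = 679.2. Since 2^9 = 512 and 2^10 = 1024, N = 10.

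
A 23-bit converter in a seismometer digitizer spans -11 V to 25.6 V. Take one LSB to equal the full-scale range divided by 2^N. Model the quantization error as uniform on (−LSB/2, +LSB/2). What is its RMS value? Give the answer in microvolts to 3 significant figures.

The full-scale span is 25.6 − (-11) = 36.6 V.
LSB = 36.6 V / 2^23 = 4.3631 µV.
V_rms = LSB/√12 = 4.3631 µV / √12 = 1.26 µV.

1.26 µV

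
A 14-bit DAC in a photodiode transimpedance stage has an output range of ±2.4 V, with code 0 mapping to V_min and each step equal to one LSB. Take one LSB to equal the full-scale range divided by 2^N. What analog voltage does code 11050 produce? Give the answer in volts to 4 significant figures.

0.8373 V

The full-scale span is 2.4 − (-2.4) = 4.8 V. LSB = 4.8 V / 2^14.
Output = V_min + (11050/16384) × range = -2.4 + 0.674438 × 4.8 V
      = -2.4 + 3.23730 = 0.837305 V.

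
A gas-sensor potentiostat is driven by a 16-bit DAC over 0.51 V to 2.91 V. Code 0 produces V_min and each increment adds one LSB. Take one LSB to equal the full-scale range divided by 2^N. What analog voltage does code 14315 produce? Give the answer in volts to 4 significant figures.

Full-scale range = 2.91 V − (0.51 V) = 2.4 V. LSB = 2.4 V / 2^16.
V_out = V_min + code × LSB = 0.51 V + 14315 × 2.4 V / 65536
      = 0.51 V + 0.524231 V = 1.03423 V.

1.034 V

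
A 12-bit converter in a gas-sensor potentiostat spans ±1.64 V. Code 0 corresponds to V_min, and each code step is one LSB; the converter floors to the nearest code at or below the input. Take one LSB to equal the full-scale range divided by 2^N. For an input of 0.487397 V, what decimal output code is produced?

2656

Span: 1.64 V − (-1.64 V) = 3.28 V. LSB = 3.28 V / 2^12 ≈ 0.8008 mV.
V_in − V_min = 0.487397 − (-1.64) = 2.127397 V.
Divide by LSB: 2.127397 × 4096/3.28 = 2656.6519.
Truncating gives code 2656.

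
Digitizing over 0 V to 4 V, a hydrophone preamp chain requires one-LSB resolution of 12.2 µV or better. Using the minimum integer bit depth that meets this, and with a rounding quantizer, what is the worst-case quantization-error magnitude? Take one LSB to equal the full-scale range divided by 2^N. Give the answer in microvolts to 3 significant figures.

3.81 µV

Span = 4 V.
4 V / 12.2 µV = 327900. Since 2^18 = 262144 and 2^19 = 524288, N = 19.
LSB = 4 V / 2^19 = 7.6294 µV.
Half an LSB is 3.81 µV.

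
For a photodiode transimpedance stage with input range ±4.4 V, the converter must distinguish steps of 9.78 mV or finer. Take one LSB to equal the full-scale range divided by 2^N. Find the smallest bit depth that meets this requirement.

The full-scale span is 4.4 − (-4.4) = 8.8 V.
Required number of levels: 8.8/9.78 mV = 899.80; smallest N with 2^N ≥ that is 10.

10 bits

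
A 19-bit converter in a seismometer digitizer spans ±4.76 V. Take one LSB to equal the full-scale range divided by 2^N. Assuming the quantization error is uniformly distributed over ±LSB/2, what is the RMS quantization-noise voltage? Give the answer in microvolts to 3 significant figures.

5.24 µV

The full-scale span is 4.76 − (-4.76) = 9.52 V.
LSB = 9.52 V / 2^19 = 18.158 µV.
σ_q = LSB/√12 = 18.158 µV/3.4641 = 5.24 µV.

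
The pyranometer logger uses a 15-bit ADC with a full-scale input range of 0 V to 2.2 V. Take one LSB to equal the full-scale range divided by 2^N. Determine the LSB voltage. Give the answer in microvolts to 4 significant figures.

Full-scale range = 2.2 V.
2^15 = 32768 levels.
One LSB is 2.2 V / 32768 = 67.14 µV.

67.14 µV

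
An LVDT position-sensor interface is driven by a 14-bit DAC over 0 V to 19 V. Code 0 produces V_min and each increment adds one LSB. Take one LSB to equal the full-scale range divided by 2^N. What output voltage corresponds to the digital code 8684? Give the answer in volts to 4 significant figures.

10.07 V

Full-scale range = 19 V. LSB = 19 V / 2^14.
Output = V_min + (8684/16384) × range = 0 + 0.530029 × 19 V
      = 0 V + 10.0706 V = 10.0706 V.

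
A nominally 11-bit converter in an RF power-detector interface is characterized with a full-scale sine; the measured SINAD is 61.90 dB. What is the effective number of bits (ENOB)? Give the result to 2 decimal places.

9.99 bits

ENOB = (61.90 − 1.76)/6.02 = 9.9900 bits.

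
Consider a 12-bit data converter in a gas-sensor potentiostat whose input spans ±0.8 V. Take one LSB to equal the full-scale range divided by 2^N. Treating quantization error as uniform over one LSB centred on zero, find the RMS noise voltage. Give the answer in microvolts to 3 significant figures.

113 µV

The full-scale span is 0.8 − (-0.8) = 1.6 V.
One LSB is 1.6 V / 4096 = 390.63 µV.
RMS of a uniform error over width LSB is LSB/√12 = 113 µV.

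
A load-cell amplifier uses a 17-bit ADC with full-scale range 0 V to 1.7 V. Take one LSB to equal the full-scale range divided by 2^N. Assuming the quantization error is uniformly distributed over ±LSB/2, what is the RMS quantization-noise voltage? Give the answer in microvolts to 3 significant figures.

3.74 µV

Range is 1.7 V.
Step size = 1.7/131072 V = 12.970 µV.
σ_q = LSB/√12 = 12.970 µV/3.4641 = 3.74 µV.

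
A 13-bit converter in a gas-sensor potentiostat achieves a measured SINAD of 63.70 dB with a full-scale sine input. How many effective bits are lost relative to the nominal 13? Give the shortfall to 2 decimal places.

ENOB = (SINAD − 1.76)/6.02 = (63.70 − 1.76)/6.02 = 10.2890 bits.
13 − 10.2890 = 2.71 bits below nominal.

2.71 bits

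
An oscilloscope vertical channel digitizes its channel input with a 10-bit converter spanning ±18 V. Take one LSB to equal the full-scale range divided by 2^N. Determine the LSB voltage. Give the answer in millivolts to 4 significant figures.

35.16 mV

The full-scale span is 18 − (-18) = 36 V.
There are 2^10 = 1024 steps.
One LSB is 36 V / 1024 = 35.16 mV.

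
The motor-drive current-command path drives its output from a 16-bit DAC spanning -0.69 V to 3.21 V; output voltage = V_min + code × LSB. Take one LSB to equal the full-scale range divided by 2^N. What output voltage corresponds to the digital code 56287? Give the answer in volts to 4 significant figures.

2.660 V

Range = 3.21 − (-0.69) = 3.9 V. LSB = 3.9 V / 2^16.
V_out = V_min + code × LSB = -0.69 V + 56287 × 3.9 V / 65536
      = -0.69 V + 3.34960 V = 2.65960 V.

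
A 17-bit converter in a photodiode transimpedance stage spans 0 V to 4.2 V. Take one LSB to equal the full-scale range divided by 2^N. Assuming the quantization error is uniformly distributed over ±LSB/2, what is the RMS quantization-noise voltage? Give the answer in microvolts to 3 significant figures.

9.25 µV

Range is 4.2 V.
Step size = 4.2/131072 V = 32.043 µV.
σ_q = LSB/√12 = 32.043 µV/3.4641 = 9.25 µV.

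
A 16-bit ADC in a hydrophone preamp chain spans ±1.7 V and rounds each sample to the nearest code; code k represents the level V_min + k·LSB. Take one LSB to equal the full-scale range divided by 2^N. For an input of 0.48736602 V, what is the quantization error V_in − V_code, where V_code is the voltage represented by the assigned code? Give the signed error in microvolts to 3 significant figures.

Range = 1.7 − (-1.7) = 3.4 V. LSB = 3.4 V / 2^16 ≈ 51.88 µV.
(V_in − V_min)/LSB = (0.48736602 − (-1.7)) × 65536/3.4 = 42162.1234 → nearest code k = 42162.
V_code = -1.7 + (42162/65536) × 3.4 = 0.48735961914 V.
Error = V_in − V_code = 0.48736602 − (0.48735961914) = +6.40 µV.

+6.40 µV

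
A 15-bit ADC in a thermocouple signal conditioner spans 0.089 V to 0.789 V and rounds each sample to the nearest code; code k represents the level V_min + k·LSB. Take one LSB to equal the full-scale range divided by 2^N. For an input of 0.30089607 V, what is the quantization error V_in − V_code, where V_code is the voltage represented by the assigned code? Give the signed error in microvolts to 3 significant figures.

Range = 0.789 − (0.089) = 0.7 V. LSB = 0.7 V / 2^15 ≈ 21.36 µV.
(0.30089607 − (0.089)) / LSB = 0.21189607 × 32768/0.7 = 9919.1577. Nearest integer: k = 9919.
V_code = V_min + k × range/2^15 = 0.089 + 9919 × 0.7/32768 = 0.30089270020 V.
Error = V_in − V_code = 0.30089607 − (0.30089270020) = +3.37 µV.

+3.37 µV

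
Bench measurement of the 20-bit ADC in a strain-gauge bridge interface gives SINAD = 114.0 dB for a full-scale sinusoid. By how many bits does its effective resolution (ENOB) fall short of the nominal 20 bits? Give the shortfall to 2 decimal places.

1.36 bits

ENOB = (SINAD − 1.76)/6.02 = (114.0 − 1.76)/6.02 = 18.6445 bits.
Shortfall = 20 − 18.6445 = 1.3555 bits.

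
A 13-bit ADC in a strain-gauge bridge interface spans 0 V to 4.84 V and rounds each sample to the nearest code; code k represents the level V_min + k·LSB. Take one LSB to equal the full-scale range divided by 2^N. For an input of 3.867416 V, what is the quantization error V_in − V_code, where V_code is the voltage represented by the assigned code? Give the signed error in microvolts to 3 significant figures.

V_FS = 4.84 V. LSB = 4.84 V / 2^13 ≈ 0.5908 mV.
(3.867416 − (0)) / LSB = 3.867416 × 8192/4.84 = 6545.8413. Nearest integer: k = 6546.
V_code = 0 + (6546/8192) × 4.84 = 3.867509766 V.
V_in − V_code = 3.867416 − (3.867509766) = −93.8 µV.

−93.8 µV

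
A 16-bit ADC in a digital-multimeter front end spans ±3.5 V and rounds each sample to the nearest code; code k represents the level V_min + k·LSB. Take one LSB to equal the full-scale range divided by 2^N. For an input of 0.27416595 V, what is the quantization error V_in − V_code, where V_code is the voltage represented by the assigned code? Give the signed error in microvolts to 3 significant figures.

−19.2 µV

The full-scale span is 3.5 − (-3.5) = 7 V. LSB = 7 V / 2^16 ≈ 106.8 µV.
(0.27416595 − (-3.5)) / LSB = 3.77416595 × 65536/7 = 35334.8200. Nearest integer: k = 35335.
V_code = V_min + k × range/2^16 = -3.5 + 35335 × 7/65536 = 0.27418518066 V.
V_in − V_code = 0.27416595 − (0.27418518066) = −19.2 µV.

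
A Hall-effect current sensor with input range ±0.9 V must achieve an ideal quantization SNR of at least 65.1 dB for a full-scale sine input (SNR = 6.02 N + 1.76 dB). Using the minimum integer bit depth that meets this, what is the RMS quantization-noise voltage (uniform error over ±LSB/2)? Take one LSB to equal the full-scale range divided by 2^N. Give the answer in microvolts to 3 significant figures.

Full-scale range = 0.9 V − (-0.9 V) = 1.8 V.
Required N = ⌈(65.1 − 1.76)/6.02⌉ = ⌈10.522⌉ = 11.
One LSB is 1.8 V / 2048 = 0.87891 mV.
RMS noise = LSB/√12 = 254 µV.

254 µV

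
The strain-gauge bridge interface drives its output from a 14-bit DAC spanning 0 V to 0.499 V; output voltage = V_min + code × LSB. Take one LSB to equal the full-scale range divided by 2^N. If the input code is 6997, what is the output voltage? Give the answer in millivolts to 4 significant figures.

213.1 mV

Span = 0.499 V. LSB = 0.499 V / 2^14.
V_out = 0 + 6997 × (0.499/16384) V
      = 0 V + 0.213104 V = 0.213104 V.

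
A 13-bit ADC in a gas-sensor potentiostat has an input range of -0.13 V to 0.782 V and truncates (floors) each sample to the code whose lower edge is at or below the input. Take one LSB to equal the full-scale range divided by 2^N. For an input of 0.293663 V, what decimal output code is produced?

3805

Span: 0.782 V − (-0.13 V) = 0.912 V. LSB = 0.912 V / 2^13 ≈ 111.3 µV.
(V_in − V_min) × 2^13/range = (0.293663 − (-0.13)) × 8192/0.912 = 3805.534.
Floor → code = 3805.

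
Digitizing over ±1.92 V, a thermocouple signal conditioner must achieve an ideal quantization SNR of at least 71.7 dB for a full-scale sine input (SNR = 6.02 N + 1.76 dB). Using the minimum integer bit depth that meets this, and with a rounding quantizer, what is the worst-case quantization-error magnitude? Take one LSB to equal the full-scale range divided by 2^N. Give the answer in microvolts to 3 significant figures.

Span: 1.92 V − (-1.92 V) = 3.84 V.
Required N = ⌈(71.7 − 1.76)/6.02⌉ = ⌈11.618⌉ = 12.
Step size = 3.84/4096 V = 0.93750 mV.
Max error for round-to-nearest is LSB/2 = 469 µV.

469 µV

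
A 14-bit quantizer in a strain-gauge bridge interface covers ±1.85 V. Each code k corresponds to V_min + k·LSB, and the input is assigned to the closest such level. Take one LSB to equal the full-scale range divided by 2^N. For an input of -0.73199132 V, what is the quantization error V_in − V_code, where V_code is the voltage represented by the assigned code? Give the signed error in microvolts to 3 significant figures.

−76.0 µV

The full-scale span is 1.85 − (-1.85) = 3.7 V. LSB = 3.7 V / 2^14 ≈ 225.8 µV.
(V_in − V_min)/LSB = (-0.73199132 − (-1.85)) × 16384/3.7 = 4950.6633 → nearest code k = 4951.
V_code = V_min + k × range/2^14 = -1.85 + 4951 × 3.7/16384 = -0.73191528320 V.
Error = V_in − V_code = -0.73199132 − (-0.73191528320) = −76.0 µV.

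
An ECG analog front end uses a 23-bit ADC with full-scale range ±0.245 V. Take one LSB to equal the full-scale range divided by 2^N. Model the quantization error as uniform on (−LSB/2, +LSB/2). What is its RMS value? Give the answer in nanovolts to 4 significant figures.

Span: 0.245 V − (-0.245 V) = 0.49 V.
LSB = 0.49 V ÷ 2^23 = 0.49/8388608 V = 58.4126 nV.
For a uniform distribution on [−LSB/2, +LSB/2], V_rms = LSB/√12 = 58.4126 nV/3.4641 = 16.86 nV.

16.86 nV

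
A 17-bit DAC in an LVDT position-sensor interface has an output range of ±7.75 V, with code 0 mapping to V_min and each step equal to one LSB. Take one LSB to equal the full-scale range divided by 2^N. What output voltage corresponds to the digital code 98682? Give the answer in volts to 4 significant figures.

3.920 V

Full-scale range = 7.75 V − (-7.75 V) = 15.5 V. LSB = 15.5 V / 2^17.
Output = V_min + (98682/131072) × range = -7.75 + 0.752884 × 15.5 V
      = -7.75 + 11.6697 = 3.91970 V.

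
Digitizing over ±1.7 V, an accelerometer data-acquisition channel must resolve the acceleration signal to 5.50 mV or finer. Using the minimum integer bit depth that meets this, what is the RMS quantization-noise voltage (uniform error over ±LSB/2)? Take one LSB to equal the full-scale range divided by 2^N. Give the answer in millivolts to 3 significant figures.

0.958 mV

Range = 1.7 − (-1.7) = 3.4 V.
Levels needed ≥ 3.4/5.50 mV = 618.2. 2^10 = 1024 suffices, so N_min = 10.
One LSB is 3.4 V / 1024 = 3.3203 mV.
RMS noise = LSB/√12 = 0.958 mV.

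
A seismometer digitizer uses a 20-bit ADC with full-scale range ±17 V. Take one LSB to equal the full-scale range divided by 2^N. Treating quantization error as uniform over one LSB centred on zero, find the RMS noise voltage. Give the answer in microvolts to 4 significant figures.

9.360 µV

Range = 17 − (-17) = 34 V.
LSB = 34 V ÷ 2^20 = 34/1048576 V = 32.4249 µV.
σ_q = LSB/√12 = 32.4249 µV/3.4641 = 9.360 µV.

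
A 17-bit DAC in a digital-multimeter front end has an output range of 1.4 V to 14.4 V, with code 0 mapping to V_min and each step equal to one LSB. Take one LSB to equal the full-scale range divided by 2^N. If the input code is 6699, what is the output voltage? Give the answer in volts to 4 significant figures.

2.064 V

Span: 14.4 V − (1.4 V) = 13 V. LSB = 13 V / 2^17.
V_out = V_min + code × LSB = 1.4 V + 6699 × 13 V / 131072
      = 1.4 V + 0.664421 V = 2.06442 V.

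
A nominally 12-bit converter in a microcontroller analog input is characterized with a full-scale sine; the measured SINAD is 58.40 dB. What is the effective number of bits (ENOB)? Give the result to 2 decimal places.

9.41 bits

Inverting SNR = 6.02 N + 1.76: N_eff = (58.40 − 1.76)/6.02 = 9.4086.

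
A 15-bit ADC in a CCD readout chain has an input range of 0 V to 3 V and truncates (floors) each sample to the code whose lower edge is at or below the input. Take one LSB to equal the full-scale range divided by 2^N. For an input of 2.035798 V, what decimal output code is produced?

Range is 3 V. LSB = 3 V / 2^15 ≈ 91.55 µV.
(V_in − V_min) × 2^15/range = (2.035798 − (0)) × 32768/3 = 22236.343.
Floor → code = 22236.

22236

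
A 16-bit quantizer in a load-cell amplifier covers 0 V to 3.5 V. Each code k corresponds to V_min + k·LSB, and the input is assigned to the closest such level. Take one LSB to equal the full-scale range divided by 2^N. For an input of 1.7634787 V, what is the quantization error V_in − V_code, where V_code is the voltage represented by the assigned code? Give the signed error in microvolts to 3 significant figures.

Full-scale range = 3.5 V. LSB = 3.5 V / 2^16 ≈ 53.41 µV.
(1.7634787 − (0)) / LSB = 1.7634787 × 65536/3.5 = 33020.3829. Nearest integer: k = 33020.
Reconstructed level: 0 + 33020 × 3.5/65536 V = 1.7634582520 V.
V_in − V_code = 1.7634787 − (1.7634582520) = +20.4 µV.

+20.4 µV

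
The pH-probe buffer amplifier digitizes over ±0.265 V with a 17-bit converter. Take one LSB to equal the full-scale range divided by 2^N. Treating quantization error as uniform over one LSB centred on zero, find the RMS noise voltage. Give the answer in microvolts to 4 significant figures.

Full-scale range = 0.265 V − (-0.265 V) = 0.53 V.
LSB = 0.53 V / 2^17 = 4.04358 µV.
V_rms = LSB/√12 = 4.04358 µV / √12 = 1.167 µV.

1.167 µV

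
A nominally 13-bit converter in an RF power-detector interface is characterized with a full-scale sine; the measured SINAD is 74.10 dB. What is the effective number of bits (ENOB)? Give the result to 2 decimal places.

(74.10 − 1.76) / 6.02 = 72.34/6.02 = 12.0166 effective bits.

12.02 bits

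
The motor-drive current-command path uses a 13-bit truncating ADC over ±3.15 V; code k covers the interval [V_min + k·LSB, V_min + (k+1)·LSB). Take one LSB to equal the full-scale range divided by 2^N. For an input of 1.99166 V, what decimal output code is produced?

6685

Full-scale range = 3.15 V − (-3.15 V) = 6.3 V. LSB = 6.3 V / 2^13 ≈ 0.7690 mV.
V_in − V_min = 1.99166 − (-3.15) = 5.14166 V.
Divide by LSB: 5.14166 × 8192/6.3 = 6685.7903.
Truncating gives code 6685.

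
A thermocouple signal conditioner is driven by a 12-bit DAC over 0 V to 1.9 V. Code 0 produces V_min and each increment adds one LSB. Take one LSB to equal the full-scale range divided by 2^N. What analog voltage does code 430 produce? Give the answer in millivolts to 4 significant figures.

199.5 mV

Range is 1.9 V. LSB = 1.9 V / 2^12.
V_out = V_min + code × LSB = 0 V + 430 × 1.9 V / 4096
      = 0 V + 0.199463 V = 0.199463 V.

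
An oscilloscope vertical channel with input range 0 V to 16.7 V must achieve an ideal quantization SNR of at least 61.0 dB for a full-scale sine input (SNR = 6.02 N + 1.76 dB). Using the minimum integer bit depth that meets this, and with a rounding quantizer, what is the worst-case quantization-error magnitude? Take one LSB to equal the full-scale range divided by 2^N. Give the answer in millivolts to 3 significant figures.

Range is 16.7 V.
Solving 6.02 N ≥ 61.0 − 1.76: N ≥ 9.841. Round up → N = 10.
LSB = 16.7 V ÷ 2^10 = 16.7/1024 V = 16.309 mV.
|e|_max = LSB/2 = 8.15 mV.

8.15 mV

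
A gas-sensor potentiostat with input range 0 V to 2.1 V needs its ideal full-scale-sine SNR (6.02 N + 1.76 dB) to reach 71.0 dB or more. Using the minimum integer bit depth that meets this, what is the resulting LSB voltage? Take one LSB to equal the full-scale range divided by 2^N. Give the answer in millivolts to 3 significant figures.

0.513 mV

V_FS = 2.1 V.
Required N = ⌈(71.0 − 1.76)/6.02⌉ = ⌈11.502⌉ = 12.
One LSB is 2.1 V / 4096 = 0.513 mV.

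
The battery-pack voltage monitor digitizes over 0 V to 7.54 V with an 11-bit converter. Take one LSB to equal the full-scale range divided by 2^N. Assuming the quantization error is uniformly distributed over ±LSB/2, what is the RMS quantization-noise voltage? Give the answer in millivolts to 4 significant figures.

V_FS = 7.54 V.
One LSB is 7.54 V / 2048 = 3.68164 mV.
σ_q = LSB/√12 = 3.68164 mV/3.4641 = 1.063 mV.

1.063 mV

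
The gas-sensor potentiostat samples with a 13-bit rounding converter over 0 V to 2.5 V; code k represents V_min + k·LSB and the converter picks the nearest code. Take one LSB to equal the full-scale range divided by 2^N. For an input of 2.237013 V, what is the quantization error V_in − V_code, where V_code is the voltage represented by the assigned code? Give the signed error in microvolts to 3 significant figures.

+74.5 µV

Full-scale range = 2.5 V. LSB = 2.5 V / 2^13 ≈ 305.2 µV.
(2.237013 − (0)) / LSB = 2.237013 × 8192/2.5 = 7330.2442. Nearest integer: k = 7330.
V_code = 0 + (7330/8192) × 2.5 = 2.236938477 V.
V_in − V_code = 2.237013 − (2.236938477) = +74.5 µV.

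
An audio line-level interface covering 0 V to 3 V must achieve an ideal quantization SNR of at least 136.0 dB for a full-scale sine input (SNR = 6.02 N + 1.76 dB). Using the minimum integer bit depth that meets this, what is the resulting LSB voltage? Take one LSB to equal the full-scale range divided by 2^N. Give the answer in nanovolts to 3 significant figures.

Full-scale range = 3 V.
Required N = ⌈(136.0 − 1.76)/6.02⌉ = ⌈22.299⌉ = 23.
One LSB is 3 V / 8388608 = 358 nV.

358 nV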